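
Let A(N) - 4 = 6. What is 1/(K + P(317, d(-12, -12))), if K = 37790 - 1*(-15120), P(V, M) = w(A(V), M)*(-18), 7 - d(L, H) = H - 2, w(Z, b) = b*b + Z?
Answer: 1/44792 ≈ 2.2325e-5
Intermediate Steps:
A(N) = 10 (A(N) = 4 + 6 = 10)
w(Z, b) = Z + b² (w(Z, b) = b² + Z = Z + b²)
d(L, H) = 9 - H (d(L, H) = 7 - (H - 2) = 7 - (-2 + H) = 7 + (2 - H) = 9 - H)
P(V, M) = -180 - 18*M² (P(V, M) = (10 + M²)*(-18) = -180 - 18*M²)
K = 52910 (K = 37790 + 15120 = 52910)
1/(K + P(317, d(-12, -12))) = 1/(52910 + (-180 - 18*(9 - 1*(-12))²)) = 1/(52910 + (-180 - 18*(9 + 12)²)) = 1/(52910 + (-180 - 18*21²)) = 1/(52910 + (-180 - 18*441)) = 1/(52910 + (-180 - 7938)) = 1/(52910 - 8118) = 1/44792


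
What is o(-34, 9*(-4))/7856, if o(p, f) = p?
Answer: -17/3928 ≈ -0.0043279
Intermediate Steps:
o(-34, 9*(-4))/7856 = -34/7856 = -34*1/7856 = -17/3928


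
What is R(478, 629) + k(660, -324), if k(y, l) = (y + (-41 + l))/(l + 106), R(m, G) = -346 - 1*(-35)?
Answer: -68093/218 ≈ -312.35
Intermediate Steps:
R(m, G) = -311 (R(m, G) = -346 + 35 = -311)
k(y, l) = (-41 + l + y)/(106 + l)
R(478, 629) + k(660, -324) = -311 + (-41 - 324 + 660)/(106 - 324) = -311 + 295/(-218) = -311 - 1/218*295 = -311 - 295/218 = -68093/218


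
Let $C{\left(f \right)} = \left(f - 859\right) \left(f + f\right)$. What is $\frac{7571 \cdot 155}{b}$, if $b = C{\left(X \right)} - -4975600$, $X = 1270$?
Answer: $\frac{234701}{1203908} \approx 0.19495$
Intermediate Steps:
$C{\left(f \right)} = 2 f \left(-859 + f\right)$ ($C{\left(f \right)} = \left(-859 + f\right) 2 f = 2 f \left(-859 + f\right)$)
$b = 6019540$ ($b = 2 \cdot 1270 \left(-859 + 1270\right) - -4975600 = 2 \cdot 1270 \cdot 411 + 4975600 = 1043940 + 4975600 = 6019540$)
$\frac{7571 \cdot 155}{b} = \frac{7571 \cdot 155}{6019540} = 1173505 \cdot \frac{1}{6019540} = \frac{234701}{1203908}$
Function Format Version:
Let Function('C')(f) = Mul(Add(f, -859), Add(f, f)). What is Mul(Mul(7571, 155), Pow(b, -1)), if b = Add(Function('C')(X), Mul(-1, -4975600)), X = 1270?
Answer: Rational(234701, 1203908) ≈ 0.19495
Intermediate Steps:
Function('C')(f) = Mul(2, f, Add(-859, f)) (Function('C')(f) = Mul(Add(-859, f), Mul(2, f)) = Mul(2, f, Add(-859, f)))
b = 6019540 (b = Add(Mul(2, 1270, Add(-859, 1270)), Mul(-1, -4975600)) = Add(Mul(2, 1270, 411), 4975600) = Add(1043940, 4975600) = 6019540)
Mul(Mul(7571, 155), Pow(b, -1)) = Mul(Mul(7571, 155), Pow(6019540, -1)) = Mul(1173505, Rational(1, 6019540)) = Rational(234701, 1203908)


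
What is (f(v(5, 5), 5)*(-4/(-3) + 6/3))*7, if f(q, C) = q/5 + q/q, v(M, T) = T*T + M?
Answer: 490/3 ≈ 163.33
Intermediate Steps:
v(M, T) = M + T**2 (v(M, T) = T**2 + M = M + T**2)
f(q, C) = 1 + q/5 (f(q, C) = q*(1/5) + 1 = q/5 + 1 = 1 + q/5)
(f(v(5, 5), 5)*(-4/(-3) + 6/3))*7 = ((1 + (5 + 5**2)/5)*(-4/(-3) + 6/3))*7 = ((1 + (5 + 25)/5)*(-4*(-1/3) + 6*(1/3)))*7 = ((1 + (1/5)*30)*(4/3 + 2))*7 = ((1 + 6)*(10/3))*7 = (7*(10/3))*7 = (70/3)*7 = 490/3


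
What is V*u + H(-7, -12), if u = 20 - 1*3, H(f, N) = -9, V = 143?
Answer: 2422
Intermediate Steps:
u = 17 (u = 20 - 3 = 17)
V*u + H(-7, -12) = 143*17 - 9 = 2431 - 9 = 2422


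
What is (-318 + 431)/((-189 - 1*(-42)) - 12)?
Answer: -113/159 ≈ -0.71069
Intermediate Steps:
(-318 + 431)/((-189 - 1*(-42)) - 12) = 113/((-189 + 42) - 12) = 113/(-147 - 12) = 113/(-159) = 113*(-1/159) = -113/159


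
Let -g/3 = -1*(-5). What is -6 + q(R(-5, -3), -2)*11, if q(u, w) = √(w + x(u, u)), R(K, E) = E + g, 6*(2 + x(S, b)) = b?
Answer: -6 + 11*I*√7 ≈ -6.0 + 29.103*I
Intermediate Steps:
g = -15 (g = -(-3)*(-5) = -3*5 = -15)
x(S, b) = -2 + b/6
R(K, E) = -15 + E (R(K, E) = E - 15 = -15 + E)
q(u, w) = √(-2 + w + u/6) (q(u, w) = √(w + (-2 + u/6)) = √(-2 + w + u/6))
-6 + q(R(-5, -3), -2)*11 = -6 + (√(-72 + 6*(-15 - 3) + 36*(-2))/6)*11 = -6 + (√(-72 + 6*(-18) - 72)/6)*11 = -6 + (√(-72 - 108 - 72)/6)*11 = -6 + (√(-252)/6)*11 = -6 + ((6*I*√7)/6)*11 = -6 + (I*√7)*11 = -6 + 11*I*√7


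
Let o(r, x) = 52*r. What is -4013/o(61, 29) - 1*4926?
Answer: -15629285/3172 ≈ -4927.3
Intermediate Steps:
-4013/o(61, 29) - 1*4926 = -4013/(52*61) - 1*4926 = -4013/3172 - 4926 = -15629285/3172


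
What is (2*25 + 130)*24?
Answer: 4320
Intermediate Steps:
(2*25 + 130)*24 = (50 + 130)*24 = 180*24 = 4320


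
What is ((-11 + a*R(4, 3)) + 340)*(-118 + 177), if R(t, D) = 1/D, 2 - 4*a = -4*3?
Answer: 116879/6 ≈ 19480.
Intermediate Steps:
a = 7/2 (a = ½ - (-1)*3 = ½ - ¼*(-12) = ½ + 3 = 7/2 ≈ 3.5000)
((-11 + a*R(4, 3)) + 340)*(-118 + 177) = ((-11 + (7/2)/3) + 340)*(-118 + 177) = ((-11 + (7/2)*(⅓)) + 340)*59 = ((-11 + 7/6) + 340)*59 = (-59/6 + 340)*59 = (1981/6)*59 = 116879/6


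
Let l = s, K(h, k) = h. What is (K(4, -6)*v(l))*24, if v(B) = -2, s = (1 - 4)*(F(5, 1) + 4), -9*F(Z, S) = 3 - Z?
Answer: -192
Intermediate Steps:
F(Z, S) = -1/3 + Z/9 (F(Z, S) = -(3 - Z)/9 = -1/3 + Z/9)
s = -38/3 (s = (1 - 4)*((-1/3 + (1/9)*5) + 4) = -3*((-1/3 + 5/9) + 4) = -3*(2/9 + 4) = -3*38/9 = -38/3 ≈ -12.667)
l = -38/3 ≈ -12.667
(K(4, -6)*v(l))*24 = (4*(-2))*24 = -8*24 = -192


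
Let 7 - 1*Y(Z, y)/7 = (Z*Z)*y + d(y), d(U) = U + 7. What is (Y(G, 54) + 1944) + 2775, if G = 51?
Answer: -978837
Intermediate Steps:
d(U) = 7 + U
Y(Z, y) = -7*y - 7*y*Z**2 (Y(Z, y) = 49 - 7*((Z*Z)*y + (7 + y)) = 49 - 7*(Z**2*y + (7 + y)) = 49 - 7*(y*Z**2 + (7 + y)) = 49 - 7*(7 + y + y*Z**2) = 49 + (-49 - 7*y - 7*y*Z**2) = -7*y - 7*y*Z**2)
(Y(G, 54) + 1944) + 2775 = (7*54*(-1 - 1*51**2) + 1944) + 2775 = (7*54*(-1 - 1*2601) + 1944) + 2775 = (7*54*(-1 - 2601) + 1944) + 2775 = (7*54*(-2602) + 1944) + 2775 = (-983556 + 1944) + 2775 = -981612 + 2775 = -978837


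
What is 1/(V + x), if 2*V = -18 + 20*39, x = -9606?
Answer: -1/9225 ≈ -0.00010840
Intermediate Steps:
V = 381 (V = (-18 + 20*39)/2 = (-18 + 780)/2 = (1/2)*762 = 381)
1/(V + x) = 1/(381 - 9606) = 1/(-9225) = -1/9225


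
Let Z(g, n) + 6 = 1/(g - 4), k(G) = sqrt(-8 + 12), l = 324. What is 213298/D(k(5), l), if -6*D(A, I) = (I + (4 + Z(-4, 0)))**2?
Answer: -81906432/6630625 ≈ -12.353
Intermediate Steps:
k(G) = 2 (k(G) = sqrt(4) = 2)
Z(g, n) = -6 + 1/(-4 + g) (Z(g, n) = -6 + 1/(g - 4) = -6 + 1/(-4 + g))
D(A, I) = -(-17/8 + I)**2/6 (D(A, I) = -(I + (4 + (25 - 6*(-4))/(-4 - 4)))**2/6 = -(I + (4 + (25 + 24)/(-8)))**2/6 = -(I + (4 - 1/8*49))**2/6 = -(I + (4 - 49/8))**2/6 = -(I - 17/8)**2/6 = -(-17/8 + I)**2/6)
213298/D(k(5), l) = 213298/((-(-17 + 8*324)**2/384)) = 213298/((-(-17 + 2592)**2/384)) = 213298/((-1/384*2575**2)) = 213298/((-1/384*6630625)) = 213298/(-6630625/384) = 213298*(-384/6630625) = -81906432/6630625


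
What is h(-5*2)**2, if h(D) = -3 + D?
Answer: 169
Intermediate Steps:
h(-5*2)**2 = (-3 - 5*2)**2 = (-3 - 10)**2 = (-13)**2 = 169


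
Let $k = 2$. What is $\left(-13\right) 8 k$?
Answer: $-208$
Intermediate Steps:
$\left(-13\right) 8 k = \left(-13\right) 8 \cdot 2 = \left(-104\right) 2 = -208$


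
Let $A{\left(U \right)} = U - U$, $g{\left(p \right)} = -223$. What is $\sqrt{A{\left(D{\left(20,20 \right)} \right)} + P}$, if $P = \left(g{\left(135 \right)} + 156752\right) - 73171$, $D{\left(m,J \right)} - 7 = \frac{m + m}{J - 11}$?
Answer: $3 \sqrt{9262} \approx 288.72$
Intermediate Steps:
$D{\left(m,J \right)} = 7 + \frac{2 m}{-11 + J}$ ($D{\left(m,J \right)} = 7 + \frac{m + m}{J - 11} = 7 + \frac{2 m}{-11 + J}$)
$A{\left(U \right)} = 0$
$P = 83358$ ($P = \left(-223 + 156752\right) - 73171 = 156529 - 73171 = 83358$)
$\sqrt{A{\left(D{\left(20,20 \right)} \right)} + P} = \sqrt{0 + 83358} = \sqrt{83358} = 3 \sqrt{9262}$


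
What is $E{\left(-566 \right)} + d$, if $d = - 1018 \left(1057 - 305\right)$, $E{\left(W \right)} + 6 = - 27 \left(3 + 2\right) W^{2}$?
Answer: $-44013602$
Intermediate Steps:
$E{\left(W \right)} = -6 - 135 W^{2}$ ($E{\left(W \right)} = -6 - 27 \left(3 + 2\right) W^{2} = -6 - 27 \cdot 5 W^{2} = -6 - 135 W^{2}$)
$d = -765536$ ($d = \left(-1018\right) 752 = -765536$)
$E{\left(-566 \right)} + d = \left(-6 - 135 \left(-566\right)^{2}\right) - 765536 = \left(-6 - 43248060\right) - 765536 = -43248066 - 765536 = -44013602$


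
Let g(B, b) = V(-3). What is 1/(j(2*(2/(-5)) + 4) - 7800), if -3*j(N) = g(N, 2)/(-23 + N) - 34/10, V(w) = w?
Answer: -495/3860464 ≈ -0.00012822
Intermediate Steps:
g(B, b) = -3
j(N) = 17/15 + 1/(-23 + N) (j(N) = -(-3/(-23 + N) - 34/10)/3 = -(-3/(-23 + N) - 34*1/10)/3 = -(-3/(-23 + N) - 17/5)/3 = -(-17/5 - 3/(-23 + N))/3 = 17/15 + 1/(-23 + N))
1/(j(2*(2/(-5)) + 4) - 7800) = 1/((-376 + 17*(2*(2/(-5)) + 4))/(15*(-23 + (2*(2/(-5)) + 4))) - 7800) = 1/((-376 + 17*(2*(2*(-1/5)) + 4))/(15*(-23 + (2*(2*(-1/5)) + 4))) - 7800) = 1/((-376 + 17*(2*(-2/5) + 4))/(15*(-23 + (2*(-2/5) + 4))) - 7800) = 1/((-376 + 17*(-4/5 + 4))/(15*(-23 + (-4/5 + 4))) - 7800) = 1/((-376 + 17*(16/5))/(15*(-23 + 16/5)) - 7800) = 1/((-376 + 272/5)/(15*(-99/5)) - 7800) = 1/((1/15)*(-5/99)*(-1608/5) - 7800) = 1/(536/495 - 7800) = 1/(-3860464/495) = -495/3860464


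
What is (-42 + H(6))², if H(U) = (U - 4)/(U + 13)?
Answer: 633616/361 ≈ 1755.2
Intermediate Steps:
H(U) = (-4 + U)/(13 + U)
(-42 + H(6))² = (-42 + (-4 + 6)/(13 + 6))² = (-42 + 2/19)² = (-796/19)² = 633616/361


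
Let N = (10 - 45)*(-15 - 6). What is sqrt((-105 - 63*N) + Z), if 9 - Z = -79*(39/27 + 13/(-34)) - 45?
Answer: I*sqrt(481414874)/102 ≈ 215.11*I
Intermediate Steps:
N = 735 (N = -35*(-21) = 735)
Z = 42199/306 (Z = 9 - (-79*(39/27 + 13/(-34)) - 45) = 9 - (-79*(39*(1/27) + 13*(-1/34)) - 45) = 9 - (-79*(13/9 - 13/34) - 45) = 9 - (-79*325/306 - 45) = 9 - (-25675/306 - 45) = 9 - 1*(-39445/306) = 9 + 39445/306 = 42199/306 ≈ 137.91)
sqrt((-105 - 63*N) + Z) = sqrt((-105 - 63*735) + 42199/306) = sqrt((-105 - 46305) + 42199/306) = sqrt(-46410 + 42199/306) = sqrt(-14159261/306) = I*sqrt(481414874)/102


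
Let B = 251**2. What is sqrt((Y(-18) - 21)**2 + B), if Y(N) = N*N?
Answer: sqrt(154810) ≈ 393.46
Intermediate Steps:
Y(N) = N**2
B = 63001
sqrt((Y(-18) - 21)**2 + B) = sqrt(((-18)**2 - 21)**2 + 63001) = sqrt((324 - 21)**2 + 63001) = sqrt(303**2 + 63001) = sqrt(91809 + 63001) = sqrt(154810)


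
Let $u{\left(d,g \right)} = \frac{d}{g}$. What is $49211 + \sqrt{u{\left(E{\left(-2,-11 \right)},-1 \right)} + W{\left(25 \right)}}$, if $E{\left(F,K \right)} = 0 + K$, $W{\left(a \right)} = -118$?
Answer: $49211 + i \sqrt{107} \approx 49211.0 + 10.344 i$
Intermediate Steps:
$E{\left(F,K \right)} = K$
$49211 + \sqrt{u{\left(E{\left(-2,-11 \right)},-1 \right)} + W{\left(25 \right)}} = 49211 + \sqrt{- \frac{11}{-1} - 118} = 49211 + \sqrt{\left(-11\right) \left(-1\right) - 118} = 49211 + \sqrt{11 - 118} = 49211 + \sqrt{-107} = 49211 + i \sqrt{107}$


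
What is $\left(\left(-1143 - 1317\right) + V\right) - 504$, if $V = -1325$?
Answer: $-4289$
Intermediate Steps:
$\left(\left(-1143 - 1317\right) + V\right) - 504 = \left(\left(-1143 - 1317\right) - 1325\right) - 504 = \left(-2460 - 1325\right) - 504 = -3785 - 504 = -4289$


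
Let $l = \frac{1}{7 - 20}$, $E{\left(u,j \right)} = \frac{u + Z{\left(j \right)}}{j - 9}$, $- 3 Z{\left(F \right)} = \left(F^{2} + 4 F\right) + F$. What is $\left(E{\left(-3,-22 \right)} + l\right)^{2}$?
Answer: $\frac{23872996}{1461681} \approx 16.333$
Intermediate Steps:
$Z{\left(F \right)} = - \frac{5 F}{3} - \frac{F^{2}}{3}$ ($Z{\left(F \right)} = - \frac{\left(F^{2} + 4 F\right) + F}{3} = - \frac{F^{2} + 5 F}{3} = - \frac{5 F}{3} - \frac{F^{2}}{3}$)
$E{\left(u,j \right)} = \frac{u - \frac{j \left(5 + j\right)}{3}}{-9 + j}$ ($E{\left(u,j \right)} = \frac{u - \frac{j \left(5 + j\right)}{3}}{j - 9} = \frac{u - \frac{j \left(5 + j\right)}{3}}{-9 + j}$)
$l = - \frac{1}{13}$ ($l = \frac{1}{-13} = - \frac{1}{13} \approx -0.076923$)
$\left(E{\left(-3,-22 \right)} + l\right)^{2} = \left(\frac{-3 - - \frac{22 \left(5 - 22\right)}{3}}{-9 - 22} - \frac{1}{13}\right)^{2} = \left(\frac{-3 - \left(- \frac{22}{3}\right) \left(-17\right)}{-31} - \frac{1}{13}\right)^{2} = \left(- \frac{-3 - \frac{374}{3}}{31} - \frac{1}{13}\right)^{2} = \left(\left(- \frac{1}{31}\right) \left(- \frac{383}{3}\right) - \frac{1}{13}\right)^{2} = \left(\frac{383}{93} - \frac{1}{13}\right)^{2} = \left(\frac{4886}{1209}\right)^{2} = \frac{23872996}{1461681}$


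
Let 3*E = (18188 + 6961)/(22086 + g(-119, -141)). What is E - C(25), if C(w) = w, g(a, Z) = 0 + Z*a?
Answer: -963242/38865 ≈ -24.784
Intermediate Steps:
g(a, Z) = Z*a
E = 8383/38865 (E = ((18188 + 6961)/(22086 - 141*(-119)))/3 = (25149/(22086 + 16779))/3 = (25149/38865)/3 = (25149*(1/38865))/3 = (⅓)*(8383/12955) = 8383/38865 ≈ 0.21570)
E - C(25) = 8383/38865 - 1*25 = 8383/38865 - 25 = -963242/38865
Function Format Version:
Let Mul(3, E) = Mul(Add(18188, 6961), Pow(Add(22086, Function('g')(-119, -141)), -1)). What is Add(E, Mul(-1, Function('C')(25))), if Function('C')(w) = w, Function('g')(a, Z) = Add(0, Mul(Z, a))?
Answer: Rational(-963242, 38865) ≈ -24.784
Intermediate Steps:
Function('g')(a, Z) = Mul(Z, a)
E = Rational(8383, 38865) (E = Mul(Rational(1, 3), Mul(Add(18188, 6961), Pow(Add(22086, Mul(-141, -119)), -1))) = Mul(Rational(1, 3), Mul(25149, Pow(Add(22086, 16779), -1))) = Mul(Rational(1, 3), Mul(25149, Pow(38865, -1))) = Mul(Rational(1, 3), Mul(25149, Rational(1, 38865))) = Mul(Rational(1, 3), Rational(8383, 12955)) = Rational(8383, 38865) ≈ 0.21570)
Add(E, Mul(-1, Function('C')(25))) = Add(Rational(8383, 38865), Mul(-1, 25)) = Add(Rational(8383, 38865), -25) = Rational(-963242, 38865)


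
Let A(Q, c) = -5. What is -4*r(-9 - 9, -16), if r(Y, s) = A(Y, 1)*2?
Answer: 40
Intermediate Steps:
r(Y, s) = -10 (r(Y, s) = -5*2 = -10)
-4*r(-9 - 9, -16) = -4*(-10) = 40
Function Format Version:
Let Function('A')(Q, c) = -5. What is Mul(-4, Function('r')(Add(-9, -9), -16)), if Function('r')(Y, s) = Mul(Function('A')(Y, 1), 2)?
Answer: 40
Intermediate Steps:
Function('r')(Y, s) = -10 (Function('r')(Y, s) = Mul(-5, 2) = -10)
Mul(-4, Function('r')(Add(-9, -9), -16)) = Mul(-4, -10) = 40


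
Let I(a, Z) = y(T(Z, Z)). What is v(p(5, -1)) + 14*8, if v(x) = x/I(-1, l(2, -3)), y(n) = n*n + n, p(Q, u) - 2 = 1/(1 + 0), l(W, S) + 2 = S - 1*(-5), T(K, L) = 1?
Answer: 227/2 ≈ 113.50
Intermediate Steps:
l(W, S) = 3 + S (l(W, S) = -2 + (S - 1*(-5)) = -2 + (S + 5) = -2 + (5 + S) = 3 + S)
p(Q, u) = 3 (p(Q, u) = 2 + 1/(1 + 0) = 2 + 1/1 = 2 + 1 = 3)
y(n) = n + n**2 (y(n) = n**2 + n = n + n**2)
I(a, Z) = 2 (I(a, Z) = 1*(1 + 1) = 1*2 = 2)
v(x) = x/2
v(p(5, -1)) + 14*8 = (1/2)*3 + 14*8 = 3/2 + 112 = 227/2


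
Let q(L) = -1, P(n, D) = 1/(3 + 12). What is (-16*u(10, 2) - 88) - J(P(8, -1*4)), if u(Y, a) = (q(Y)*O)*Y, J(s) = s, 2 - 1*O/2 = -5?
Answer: 32279/15 ≈ 2151.9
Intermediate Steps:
P(n, D) = 1/15
O = 14 (O = 4 - 2*(-5) = 4 + 10 = 14)
u(Y, a) = -14*Y (u(Y, a) = (-1*14)*Y = -14*Y)
(-16*u(10, 2) - 88) - J(P(8, -1*4)) = (-(-224)*10 - 88) - 1*1/15 = (-16*(-140) - 88) - 1/15 = (2240 - 88) - 1/15 = 2152 - 1/15 = 32279/15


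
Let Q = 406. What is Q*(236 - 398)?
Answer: -65772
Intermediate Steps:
Q*(236 - 398) = 406*(236 - 398) = 406*(-162) = -65772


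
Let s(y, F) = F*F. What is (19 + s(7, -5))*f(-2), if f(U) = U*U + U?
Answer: 88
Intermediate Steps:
s(y, F) = F²
f(U) = U + U² (f(U) = U² + U = U + U²)
(19 + s(7, -5))*f(-2) = (19 + (-5)²)*(-2*(1 - 2)) = (19 + 25)*(-2*(-1)) = 44*2 = 88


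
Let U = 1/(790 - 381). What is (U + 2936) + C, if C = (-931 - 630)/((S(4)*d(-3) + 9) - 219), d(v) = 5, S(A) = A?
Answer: 228795199/77710 ≈ 2944.2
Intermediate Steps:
U = 1/409 ≈ 0.0024450
C = 1561/190 (C = (-931 - 630)/((4*5 + 9) - 219) = -1561/((20 + 9) - 219) = -1561/(29 - 219) = -1561/(-190) = -1561*(-1/190) = 1561/190 ≈ 8.2158)
(U + 2936) + C = (1/409 + 2936) + 1561/190 = 1200825/409 + 1561/190 = 228795199/77710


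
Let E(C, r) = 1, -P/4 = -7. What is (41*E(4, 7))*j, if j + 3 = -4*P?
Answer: -4715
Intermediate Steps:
P = 28 (P = -4*(-7) = 28)
j = -115 (j = -3 - 4*28 = -3 - 112 = -115)
(41*E(4, 7))*j = (41*1)*(-115) = 41*(-115) = -4715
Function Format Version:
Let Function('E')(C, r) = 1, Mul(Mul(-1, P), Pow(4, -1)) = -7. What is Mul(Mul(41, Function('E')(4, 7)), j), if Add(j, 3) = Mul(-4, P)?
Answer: -4715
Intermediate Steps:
P = 28 (P = Mul(-4, -7) = 28)
j = -115 (j = Add(-3, Mul(-4, 28)) = Add(-3, -112) = -115)
Mul(Mul(41, Function('E')(4, 7)), j) = Mul(Mul(41, 1), -115) = Mul(41, -115) = -4715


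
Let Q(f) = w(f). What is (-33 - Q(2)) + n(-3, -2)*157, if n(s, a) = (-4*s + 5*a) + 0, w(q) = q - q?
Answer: 281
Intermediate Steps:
w(q) = 0
Q(f) = 0
n(s, a) = -4*s + 5*a
(-33 - Q(2)) + n(-3, -2)*157 = (-33 - 1*0) + (-4*(-3) + 5*(-2))*157 = (-33 + 0) + (12 - 10)*157 = -33 + 2*157 = -33 + 314 = 281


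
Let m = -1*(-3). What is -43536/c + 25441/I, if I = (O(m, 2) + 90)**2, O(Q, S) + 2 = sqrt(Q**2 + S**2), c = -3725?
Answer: 3337188607321/222637144725 - 4477616*sqrt(13)/59768361 ≈ 14.719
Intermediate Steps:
m = 3
O(Q, S) = -2 + sqrt(Q**2 + S**2)
I = (88 + sqrt(13))**2 (I = ((-2 + sqrt(3**2 + 2**2)) + 90)**2 = ((-2 + sqrt(9 + 4)) + 90)**2 = ((-2 + sqrt(13)) + 90)**2 = (88 + sqrt(13))**2 ≈ 8391.6)
-43536/c + 25441/I = -43536/(-3725) + 25441/((88 + sqrt(13))**2) = -43536*(-1/3725) + 25441/(88 + sqrt(13))**2 = 43536/3725 + 25441/(88 + sqrt(13))**2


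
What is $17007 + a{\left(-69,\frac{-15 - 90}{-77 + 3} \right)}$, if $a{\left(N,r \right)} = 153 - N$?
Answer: $17229$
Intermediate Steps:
$17007 + a{\left(-69,\frac{-15 - 90}{-77 + 3} \right)} = 17007 + \left(153 - -69\right) = 17007 + \left(153 + 69\right) = 17007 + 222 = 17229$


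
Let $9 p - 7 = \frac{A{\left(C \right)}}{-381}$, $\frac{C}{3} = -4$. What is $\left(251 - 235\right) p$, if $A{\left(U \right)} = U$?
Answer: $\frac{14288}{1143} \approx 12.5$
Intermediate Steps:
$C = -12$ ($C = 3 \left(-4\right) = -12$)
$p = \frac{893}{1143}$ ($p = \frac{7}{9} + \frac{\left(-12\right) \frac{1}{-381}}{9} = \frac{7}{9} + \frac{\left(-12\right) \left(- \frac{1}{381}\right)}{9} = \frac{7}{9} + \frac{1}{9} \cdot \frac{4}{127} = \frac{7}{9} + \frac{4}{1143} = \frac{893}{1143} \approx 0.78128$)
$\left(251 - 235\right) p = \left(251 - 235\right) \frac{893}{1143} = 16 \cdot \frac{893}{1143} = \frac{14288}{1143}$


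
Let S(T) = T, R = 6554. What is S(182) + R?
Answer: 6736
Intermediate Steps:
S(182) + R = 182 + 6554 = 6736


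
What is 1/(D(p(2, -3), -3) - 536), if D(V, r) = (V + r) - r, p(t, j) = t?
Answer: -1/534 ≈ -0.0018727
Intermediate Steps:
D(V, r) = V
1/(D(p(2, -3), -3) - 536) = 1/(2 - 536) = 1/(-534) = -1/534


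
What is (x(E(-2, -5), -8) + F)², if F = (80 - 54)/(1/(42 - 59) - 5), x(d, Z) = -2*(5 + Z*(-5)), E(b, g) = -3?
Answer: 16736281/1849 ≈ 9051.5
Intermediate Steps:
x(d, Z) = -10 + 10*Z (x(d, Z) = -2*(5 - 5*Z) = -10 + 10*Z)
F = -221/43 (F = 26/(1/(-17) - 5) = 26/(-1/17 - 5) = 26/(-86/17) = 26*(-17/86) = -221/43 ≈ -5.1395)
(x(E(-2, -5), -8) + F)² = ((-10 + 10*(-8)) - 221/43)² = ((-10 - 80) - 221/43)² = (-90 - 221/43)² = (-4091/43)² = 16736281/1849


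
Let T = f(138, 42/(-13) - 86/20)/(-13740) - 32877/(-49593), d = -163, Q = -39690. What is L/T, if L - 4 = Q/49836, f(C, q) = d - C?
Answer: 3021930113730/646009495123 ≈ 4.6778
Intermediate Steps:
f(C, q) = -163 - C
T = 155552491/227135940 (T = (-163 - 1*138)/(-13740) - 32877/(-49593) = (-163 - 138)*(-1/13740) - 32877*(-1/49593) = -301*(-1/13740) + 10959/16531 = 301/13740 + 10959/16531 = 155552491/227135940 ≈ 0.68484)
L = 26609/8306 (L = 4 - 39690/49836 = 4 - 39690*1/49836 = 4 - 6615/8306 = 26609/8306 ≈ 3.2036)
L/T = 26609/(8306*(155552491/227135940)) = (26609/8306)*(227135940/155552491) = 3021930113730/646009495123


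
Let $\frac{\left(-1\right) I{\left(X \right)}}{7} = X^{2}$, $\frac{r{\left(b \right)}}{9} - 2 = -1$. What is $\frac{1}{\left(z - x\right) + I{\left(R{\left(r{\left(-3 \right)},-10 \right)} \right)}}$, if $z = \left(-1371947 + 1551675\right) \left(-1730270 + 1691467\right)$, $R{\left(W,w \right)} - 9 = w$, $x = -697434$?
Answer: $- \frac{1}{6973288157} \approx -1.434 \cdot 10^{-10}$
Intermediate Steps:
$r{\left(b \right)} = 9$ ($r{\left(b \right)} = 18 + 9 \left(-1\right) = 18 - 9 = 9$)
$R{\left(W,w \right)} = 9 + w$
$z = -6973985584$ ($z = 179728 \left(-38803\right) = -6973985584$)
$I{\left(X \right)} = - 7 X^{2}$
$\frac{1}{\left(z - x\right) + I{\left(R{\left(r{\left(-3 \right)},-10 \right)} \right)}} = \frac{1}{\left(-6973985584 - -697434\right) - 7 \left(9 - 10\right)^{2}} = \frac{1}{\left(-6973985584 + 697434\right) - 7 \left(-1\right)^{2}} = \frac{1}{-6973288150 - 7} = \frac{1}{-6973288157} = - \frac{1}{6973288157}$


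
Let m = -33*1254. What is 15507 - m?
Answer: 56889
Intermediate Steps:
m = -41382
15507 - m = 15507 - 1*(-41382) = 15507 + 41382 = 56889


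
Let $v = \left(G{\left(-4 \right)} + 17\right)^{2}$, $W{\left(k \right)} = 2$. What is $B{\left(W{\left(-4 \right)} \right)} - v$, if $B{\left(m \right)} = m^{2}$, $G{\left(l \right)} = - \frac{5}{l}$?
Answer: $- \frac{5265}{16} \approx -329.06$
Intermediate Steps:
$v = \frac{5329}{16}$ ($v = \left(- \frac{5}{-4} + 17\right)^{2} = \left(\left(-5\right) \left(- \frac{1}{4}\right) + 17\right)^{2} = \left(\frac{5}{4} + 17\right)^{2} = \left(\frac{73}{4}\right)^{2} = \frac{5329}{16} \approx 333.06$)
$B{\left(W{\left(-4 \right)} \right)} - v = 2^{2} - \frac{5329}{16} = 4 - \frac{5329}{16} = - \frac{5265}{16}$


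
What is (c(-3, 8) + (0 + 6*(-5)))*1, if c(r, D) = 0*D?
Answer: -30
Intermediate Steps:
c(r, D) = 0
(c(-3, 8) + (0 + 6*(-5)))*1 = (0 + (0 + 6*(-5)))*1 = (0 + (0 - 30))*1 = (0 - 30)*1 = -30*1 = -30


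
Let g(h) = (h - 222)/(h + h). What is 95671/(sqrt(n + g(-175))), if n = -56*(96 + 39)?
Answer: -478355*I*sqrt(37038442)/2645603 ≈ -1100.4*I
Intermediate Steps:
n = -7560 (n = -56*135 = -7560)
g(h) = (-222 + h)/(2*h) (g(h) = (-222 + h)/((2*h)) = (-222 + h)*(1/(2*h)) = (-222 + h)/(2*h))
95671/(sqrt(n + g(-175))) = 95671/(sqrt(-7560 + (1/2)*(-222 - 175)/(-175))) = 95671/(sqrt(-7560 + (1/2)*(-1/175)*(-397))) = 95671/(sqrt(-7560 + 397/350)) = 95671/(sqrt(-2645603/350)) = 95671/((I*sqrt(37038442)/70)) = 95671*(-5*I*sqrt(37038442)/2645603) = -478355*I*sqrt(37038442)/2645603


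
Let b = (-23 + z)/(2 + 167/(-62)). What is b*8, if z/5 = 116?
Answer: -276272/43 ≈ -6424.9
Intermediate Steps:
z = 580 (z = 5*116 = 580)
b = -34534/43 (b = (-23 + 580)/(2 + 167/(-62)) = 557/(2 + 167*(-1/62)) = 557/(2 - 167/62) = 557/(-43/62) = 557*(-62/43) = -34534/43 ≈ -803.12)
b*8 = -34534/43*8 = -276272/43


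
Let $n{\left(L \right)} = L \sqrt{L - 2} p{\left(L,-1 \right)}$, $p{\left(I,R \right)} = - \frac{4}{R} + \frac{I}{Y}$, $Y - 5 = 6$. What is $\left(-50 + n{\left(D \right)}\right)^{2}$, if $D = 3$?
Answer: $\frac{167281}{121} \approx 1382.5$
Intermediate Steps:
$Y = 11$ ($Y = 5 + 6 = 11$)
$p{\left(I,R \right)} = - \frac{4}{R} + \frac{I}{11}$
$n{\left(L \right)} = L \sqrt{-2 + L} \left(4 + \frac{L}{11}\right)$ ($n{\left(L \right)} = L \sqrt{L - 2} \left(- \frac{4}{-1} + \frac{L}{11}\right) = L \sqrt{-2 + L} \left(\left(-4\right) \left(-1\right) + \frac{L}{11}\right) = L \sqrt{-2 + L} \left(4 + \frac{L}{11}\right)$)
$\left(-50 + n{\left(D \right)}\right)^{2} = \left(-50 + \frac{1}{11} \cdot 3 \sqrt{-2 + 3} \left(44 + 3\right)\right)^{2} = \left(-50 + \frac{1}{11} \cdot 3 \sqrt{1} \cdot 47\right)^{2} = \left(-50 + \frac{1}{11} \cdot 3 \cdot 1 \cdot 47\right)^{2} = \left(-50 + \frac{141}{11}\right)^{2} = \left(- \frac{409}{11}\right)^{2} = \frac{167281}{121}$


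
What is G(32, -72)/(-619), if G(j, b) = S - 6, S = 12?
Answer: -6/619 ≈ -0.0096931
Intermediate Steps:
G(j, b) = 6 (G(j, b) = 12 - 6 = 6)
G(32, -72)/(-619) = 6/(-619) = 6*(-1/619) = -6/619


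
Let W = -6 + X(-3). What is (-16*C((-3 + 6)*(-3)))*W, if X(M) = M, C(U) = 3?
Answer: 432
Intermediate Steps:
W = -9 (W = -6 - 3 = -9)
(-16*C((-3 + 6)*(-3)))*W = -16*3*(-9) = -48*(-9) = 432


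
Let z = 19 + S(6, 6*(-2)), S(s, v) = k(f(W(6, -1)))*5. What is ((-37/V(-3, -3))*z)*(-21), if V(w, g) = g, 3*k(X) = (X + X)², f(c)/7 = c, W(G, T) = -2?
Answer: -1030043/3 ≈ -3.4335e+5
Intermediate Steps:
f(c) = 7*c
k(X) = 4*X²/3 (k(X) = (X + X)²/3 = (2*X)²/3 = (4*X²)/3 = 4*X²/3)
S(s, v) = 3920/3 (S(s, v) = (4*(7*(-2))²/3)*5 = ((4/3)*(-14)²)*5 = ((4/3)*196)*5 = (784/3)*5 = 3920/3)
z = 3977/3 (z = 19 + 3920/3 = 3977/3 ≈ 1325.7)
((-37/V(-3, -3))*z)*(-21) = (-37/(-3)*(3977/3))*(-21) = (-37*(-⅓)*(3977/3))*(-21) = ((37/3)*(3977/3))*(-21) = (147149/9)*(-21) = -1030043/3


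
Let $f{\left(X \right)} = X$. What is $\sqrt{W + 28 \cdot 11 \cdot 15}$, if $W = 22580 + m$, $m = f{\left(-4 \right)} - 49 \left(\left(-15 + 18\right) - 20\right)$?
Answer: $\sqrt{28029} \approx 167.42$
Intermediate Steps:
$m = 829$ ($m = -4 - 49 \left(\left(-15 + 18\right) - 20\right) = -4 - 49 \left(3 - 20\right) = -4 - -833 = -4 + 833 = 829$)
$W = 23409$ ($W = 22580 + 829 = 23409$)
$\sqrt{W + 28 \cdot 11 \cdot 15} = \sqrt{23409 + 28 \cdot 11 \cdot 15} = \sqrt{23409 + 308 \cdot 15} = \sqrt{23409 + 4620} = \sqrt{28029}$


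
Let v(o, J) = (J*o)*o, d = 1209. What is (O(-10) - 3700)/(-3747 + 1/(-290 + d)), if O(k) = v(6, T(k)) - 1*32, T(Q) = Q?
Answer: 940137/860873 ≈ 1.0921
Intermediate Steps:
v(o, J) = J*o²
O(k) = -32 + 36*k (O(k) = k*6² - 1*32 = k*36 - 32 = 36*k - 32 = -32 + 36*k)
(O(-10) - 3700)/(-3747 + 1/(-290 + d)) = ((-32 + 36*(-10)) - 3700)/(-3747 + 1/(-290 + 1209)) = ((-32 - 360) - 3700)/(-3747 + 1/919) = (-392 - 3700)/(-3747 + 1/919) = -4092/(-3443492/919) = -4092*(-919/3443492) = 940137/860873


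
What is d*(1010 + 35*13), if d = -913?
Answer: -1337545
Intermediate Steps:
d*(1010 + 35*13) = -913*(1010 + 35*13) = -913*(1010 + 455) = -913*1465 = -1337545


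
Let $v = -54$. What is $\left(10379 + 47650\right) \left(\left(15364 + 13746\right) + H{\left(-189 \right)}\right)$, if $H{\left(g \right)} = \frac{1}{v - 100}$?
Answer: $\frac{260140467231}{154} \approx 1.6892 \cdot 10^{9}$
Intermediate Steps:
$H{\left(g \right)} = - \frac{1}{154}$ ($H{\left(g \right)} = \frac{1}{-54 - 100} = \frac{1}{-154} = - \frac{1}{154}$)
$\left(10379 + 47650\right) \left(\left(15364 + 13746\right) + H{\left(-189 \right)}\right) = \left(10379 + 47650\right) \left(\left(15364 + 13746\right) - \frac{1}{154}\right) = 58029 \left(29110 - \frac{1}{154}\right) = 58029 \cdot \frac{4482939}{154} = \frac{260140467231}{154}$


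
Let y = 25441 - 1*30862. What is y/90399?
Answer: -1807/30133 ≈ -0.059967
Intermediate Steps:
y = -5421 (y = 25441 - 30862 = -5421)
y/90399 = -5421/90399 = -5421*1/90399 = -1807/30133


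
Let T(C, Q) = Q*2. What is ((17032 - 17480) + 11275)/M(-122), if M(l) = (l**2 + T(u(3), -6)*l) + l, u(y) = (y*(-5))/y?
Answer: 10827/16226 ≈ 0.66726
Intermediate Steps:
u(y) = -5 (u(y) = (-5*y)/y = -5)
T(C, Q) = 2*Q
M(l) = l**2 - 11*l (M(l) = (l**2 + (2*(-6))*l) + l = (l**2 - 12*l) + l = l**2 - 11*l)
((17032 - 17480) + 11275)/M(-122) = ((17032 - 17480) + 11275)/((-122*(-11 - 122))) = (-448 + 11275)/((-122*(-133))) = 10827/16226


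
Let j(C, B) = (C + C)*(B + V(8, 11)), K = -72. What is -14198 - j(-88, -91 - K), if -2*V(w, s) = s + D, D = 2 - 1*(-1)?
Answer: -18774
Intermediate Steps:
D = 3 (D = 2 + 1 = 3)
V(w, s) = -3/2 - s/2 (V(w, s) = -(s + 3)/2 = -(3 + s)/2 = -3/2 - s/2)
j(C, B) = 2*C*(-7 + B) (j(C, B) = (C + C)*(B + (-3/2 - ½*11)) = (2*C)*(B + (-3/2 - 11/2)) = (2*C)*(B - 7) = (2*C)*(-7 + B) = 2*C*(-7 + B))
-14198 - j(-88, -91 - K) = -14198 - 2*(-88)*(-7 + (-91 - 1*(-72))) = -14198 - 2*(-88)*(-7 + (-91 + 72)) = -14198 - 2*(-88)*(-7 - 19) = -14198 - 2*(-88)*(-26) = -14198 - 1*4576 = -14198 - 4576 = -18774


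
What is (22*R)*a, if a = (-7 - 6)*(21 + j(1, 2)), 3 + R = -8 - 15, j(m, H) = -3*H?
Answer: 111540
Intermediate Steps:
R = -26 (R = -3 + (-8 - 15) = -3 - 23 = -26)
a = -195 (a = (-7 - 6)*(21 - 3*2) = -13*(21 - 6) = -13*15 = -195)
(22*R)*a = (22*(-26))*(-195) = -572*(-195) = 111540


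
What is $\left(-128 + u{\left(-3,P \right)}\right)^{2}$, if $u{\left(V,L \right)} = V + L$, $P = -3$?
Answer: $17956$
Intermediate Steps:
$u{\left(V,L \right)} = L + V$
$\left(-128 + u{\left(-3,P \right)}\right)^{2} = \left(-128 - 6\right)^{2} = \left(-134\right)^{2} = 17956$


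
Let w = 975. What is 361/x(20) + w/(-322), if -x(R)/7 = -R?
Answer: -1447/3220 ≈ -0.44938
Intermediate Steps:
x(R) = 7*R (x(R) = -(-7)*R = 7*R)
361/x(20) + w/(-322) = 361/((7*20)) + 975/(-322) = 361/140 + 975*(-1/322) = 361*(1/140) - 975/322 = 361/140 - 975/322 = -1447/3220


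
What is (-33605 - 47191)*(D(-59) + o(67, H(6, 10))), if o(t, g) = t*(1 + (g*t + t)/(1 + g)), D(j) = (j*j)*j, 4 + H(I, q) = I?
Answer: 16225695108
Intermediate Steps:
H(I, q) = -4 + I
D(j) = j**3 (D(j) = j**2*j = j**3)
o(t, g) = t*(1 + (t + g*t)/(1 + g))
(-33605 - 47191)*(D(-59) + o(67, H(6, 10))) = (-33605 - 47191)*((-59)**3 + 67*(1 + 67)) = -80796*(-205379 + 67*68) = -80796*(-205379 + 4556) = -80796*(-200823) = 16225695108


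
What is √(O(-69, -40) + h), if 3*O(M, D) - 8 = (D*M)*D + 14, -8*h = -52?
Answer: I*√1324302/6 ≈ 191.8*I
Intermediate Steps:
h = 13/2 (h = -⅛*(-52) = 13/2 ≈ 6.5000)
O(M, D) = 22/3 + M*D²/3 (O(M, D) = 8/3 + ((D*M)*D + 14)/3 = 8/3 + (M*D² + 14)/3 = 8/3 + (14 + M*D²)/3 = 8/3 + (14/3 + M*D²/3) = 22/3 + M*D²/3)
√(O(-69, -40) + h) = √((22/3 + (⅓)*(-69)*(-40)²) + 13/2) = √((22/3 + (⅓)*(-69)*1600) + 13/2) = √((22/3 - 36800) + 13/2) = √(-110378/3 + 13/2) = √(-220717/6) = I*√1324302/6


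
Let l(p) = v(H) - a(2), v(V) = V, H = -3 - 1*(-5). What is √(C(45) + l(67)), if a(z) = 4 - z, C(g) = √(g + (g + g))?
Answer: 3^(¾)*5^(¼) ≈ 3.4087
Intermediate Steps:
C(g) = √3*√g (C(g) = √(g + 2*g) = √(3*g) = √3*√g)
H = 2 (H = -3 + 5 = 2)
l(p) = 0 (l(p) = 2 - (4 - 1*2) = 2 - (4 - 2) = 2 - 1*2 = 2 - 2 = 0)
√(C(45) + l(67)) = √(√3*√45 + 0) = √(√3*(3*√5) + 0) = √(3*√15 + 0) = √(3*√15) = 3^(¾)*5^(¼)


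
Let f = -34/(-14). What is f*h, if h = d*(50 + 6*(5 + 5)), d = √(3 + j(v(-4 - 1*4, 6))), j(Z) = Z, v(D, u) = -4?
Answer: 1870*I/7 ≈ 267.14*I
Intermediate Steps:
d = I (d = √(3 - 4) = √(-1) = I ≈ 1.0*I)
f = 17/7 (f = -34*(-1/14) = 17/7 ≈ 2.4286)
h = 110*I (h = I*(50 + 6*(5 + 5)) = I*(50 + 6*10) = I*(50 + 60) = I*110 = 110*I ≈ 110.0*I)
f*h = 17*(110*I)/7 = 1870*I/7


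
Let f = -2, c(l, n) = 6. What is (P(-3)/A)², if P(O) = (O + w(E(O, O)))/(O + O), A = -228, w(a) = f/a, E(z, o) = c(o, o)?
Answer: 25/4210704 ≈ 5.9372e-6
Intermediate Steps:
E(z, o) = 6
w(a) = -2/a
P(O) = (-⅓ + O)/(2*O) (P(O) = (O - 2/6)/(O + O) = (O - 2*⅙)/((2*O)) = (O - ⅓)*(1/(2*O)) = (-⅓ + O)*(1/(2*O)) = (-⅓ + O)/(2*O))
(P(-3)/A)² = (((⅙)*(-1 + 3*(-3))/(-3))/(-228))² = (((⅙)*(-⅓)*(-1 - 9))*(-1/228))² = (((⅙)*(-⅓)*(-10))*(-1/228))² = ((5/9)*(-1/228))² = (-5/2052)² = 25/4210704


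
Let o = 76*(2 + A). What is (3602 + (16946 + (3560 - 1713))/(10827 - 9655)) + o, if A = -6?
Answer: 3884049/1172 ≈ 3314.0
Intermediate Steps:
o = -304 (o = 76*(2 - 6) = 76*(-4) = -304)
(3602 + (16946 + (3560 - 1713))/(10827 - 9655)) + o = (3602 + (16946 + (3560 - 1713))/(10827 - 9655)) - 304 = (3602 + (16946 + 1847)/1172) - 304 = (3602 + 18793*(1/1172)) - 304 = (3602 + 18793/1172) - 304 = 4240337/1172 - 304 = 3884049/1172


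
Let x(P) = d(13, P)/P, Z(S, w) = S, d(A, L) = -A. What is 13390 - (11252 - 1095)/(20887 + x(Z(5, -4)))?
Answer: 1398159795/104422 ≈ 13390.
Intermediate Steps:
x(P) = -13/P (x(P) = (-1*13)/P = -13/P)
13390 - (11252 - 1095)/(20887 + x(Z(5, -4))) = 13390 - (11252 - 1095)/(20887 - 13/5) = 13390 - 10157/(20887 - 13*⅕) = 13390 - 10157/(20887 - 13/5) = 13390 - 10157/104422/5 = 13390 - 10157*5/104422 = 13390 - 1*50785/104422 = 13390 - 50785/104422 = 1398159795/104422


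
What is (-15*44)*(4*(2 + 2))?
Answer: -10560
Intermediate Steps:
(-15*44)*(4*(2 + 2)) = -2640*4 = -660*16 = -10560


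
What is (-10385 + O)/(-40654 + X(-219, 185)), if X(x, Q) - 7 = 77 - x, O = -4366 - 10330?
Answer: 25081/40351 ≈ 0.62157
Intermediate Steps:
O = -14696
X(x, Q) = 84 - x (X(x, Q) = 7 + (77 - x) = 84 - x)
(-10385 + O)/(-40654 + X(-219, 185)) = (-10385 - 14696)/(-40654 + (84 - 1*(-219))) = -25081/(-40654 + (84 + 219)) = -25081/(-40654 + 303) = -25081/(-40351) = -25081*(-1/40351) = 25081/40351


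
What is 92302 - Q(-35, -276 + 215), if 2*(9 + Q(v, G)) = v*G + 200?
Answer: 182287/2 ≈ 91144.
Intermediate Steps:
Q(v, G) = 91 + G*v/2 (Q(v, G) = -9 + (v*G + 200)/2 = -9 + (G*v + 200)/2 = -9 + (200 + G*v)/2 = -9 + (100 + G*v/2) = 91 + G*v/2)
92302 - Q(-35, -276 + 215) = 92302 - (91 + (½)*(-276 + 215)*(-35)) = 92302 - (91 + (½)*(-61)*(-35)) = 92302 - (91 + 2135/2) = 92302 - 1*2317/2 = 92302 - 2317/2 = 182287/2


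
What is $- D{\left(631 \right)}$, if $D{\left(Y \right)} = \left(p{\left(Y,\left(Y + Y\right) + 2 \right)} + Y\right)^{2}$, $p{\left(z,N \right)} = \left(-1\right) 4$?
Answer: $-393129$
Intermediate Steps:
$p{\left(z,N \right)} = -4$
$D{\left(Y \right)} = \left(-4 + Y\right)^{2}$
$- D{\left(631 \right)} = - \left(-4 + 631\right)^{2} = - 627^{2} = \left(-1\right) 393129 = -393129$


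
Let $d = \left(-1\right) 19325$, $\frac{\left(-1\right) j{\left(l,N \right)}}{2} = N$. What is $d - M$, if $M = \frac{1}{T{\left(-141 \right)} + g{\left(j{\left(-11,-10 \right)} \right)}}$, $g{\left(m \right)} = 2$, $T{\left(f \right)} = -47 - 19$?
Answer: $- \frac{1236799}{64} \approx -19325.0$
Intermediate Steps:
$j{\left(l,N \right)} = - 2 N$
$T{\left(f \right)} = -66$ ($T{\left(f \right)} = -47 - 19 = -66$)
$d = -19325$
$M = - \frac{1}{64}$ ($M = \frac{1}{-66 + 2} = \frac{1}{-64} = - \frac{1}{64} \approx -0.015625$)
$d - M = -19325 - - \frac{1}{64} = -19325 + \frac{1}{64} = - \frac{1236799}{64}$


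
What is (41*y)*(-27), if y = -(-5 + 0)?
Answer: -5535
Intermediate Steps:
y = 5 (y = -1*(-5) = 5)
(41*y)*(-27) = (41*5)*(-27) = 205*(-27) = -5535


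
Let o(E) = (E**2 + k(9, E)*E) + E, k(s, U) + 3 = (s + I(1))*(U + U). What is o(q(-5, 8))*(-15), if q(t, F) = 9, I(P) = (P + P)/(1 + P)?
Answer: -25245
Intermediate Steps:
I(P) = 2*P/(1 + P) (I(P) = (2*P)/(1 + P) = 2*P/(1 + P))
k(s, U) = -3 + 2*U*(1 + s) (k(s, U) = -3 + (s + 2*1/(1 + 1))*(U + U) = -3 + (s + 2*1/2)*(2*U) = -3 + (s + 2*1*(1/2))*(2*U) = -3 + (s + 1)*(2*U) = -3 + (1 + s)*(2*U) = -3 + 2*U*(1 + s))
o(E) = E + E**2 + E*(-3 + 20*E) (o(E) = (E**2 + (-3 + 2*E + 2*E*9)*E) + E = (E**2 + (-3 + 2*E + 18*E)*E) + E = (E**2 + (-3 + 20*E)*E) + E = (E**2 + E*(-3 + 20*E)) + E = E + E**2 + E*(-3 + 20*E))
o(q(-5, 8))*(-15) = (9*(-2 + 21*9))*(-15) = (9*(-2 + 189))*(-15) = (9*187)*(-15) = 1683*(-15) = -25245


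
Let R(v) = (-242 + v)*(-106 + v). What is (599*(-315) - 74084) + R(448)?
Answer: -192317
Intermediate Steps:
(599*(-315) - 74084) + R(448) = (599*(-315) - 74084) + (25652 + 448² - 348*448) = (-188685 - 74084) + (25652 + 200704 - 155904) = -262769 + 70452 = -192317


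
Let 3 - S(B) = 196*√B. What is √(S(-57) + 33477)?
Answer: 2*√(8370 - 49*I*√57) ≈ 183.02 - 4.0426*I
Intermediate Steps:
S(B) = 3 - 196*√B
√(S(-57) + 33477) = √((3 - 196*I*√57) + 33477) = √(33480 - 196*I*√57)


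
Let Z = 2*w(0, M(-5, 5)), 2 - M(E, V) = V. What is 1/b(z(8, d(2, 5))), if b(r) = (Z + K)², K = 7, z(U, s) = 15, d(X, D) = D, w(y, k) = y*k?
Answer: 1/49 ≈ 0.020408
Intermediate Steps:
M(E, V) = 2 - V
w(y, k) = k*y
Z = 0 (Z = 2*((2 - 1*5)*0) = 2*((2 - 5)*0) = 2*(-3*0) = 2*0 = 0)
b(r) = 49 (b(r) = (0 + 7)² = 7² = 49)
1/b(z(8, d(2, 5))) = 1/49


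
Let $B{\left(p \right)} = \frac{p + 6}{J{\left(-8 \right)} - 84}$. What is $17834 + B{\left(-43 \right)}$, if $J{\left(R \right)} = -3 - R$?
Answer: $\frac{1408923}{79} \approx 17834.0$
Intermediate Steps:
$B{\left(p \right)} = - \frac{6}{79} - \frac{p}{79}$ ($B{\left(p \right)} = \frac{p + 6}{\left(-3 - -8\right) - 84} = \frac{6 + p}{\left(-3 + 8\right) - 84} = \frac{6 + p}{5 - 84} = \frac{6 + p}{-79} = \left(6 + p\right) \left(- \frac{1}{79}\right) = - \frac{6}{79} - \frac{p}{79}$)
$17834 + B{\left(-43 \right)} = 17834 - - \frac{37}{79} = 17834 + \left(- \frac{6}{79} + \frac{43}{79}\right) = 17834 + \frac{37}{79} = \frac{1408923}{79}$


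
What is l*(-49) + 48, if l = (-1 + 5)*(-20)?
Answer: 3968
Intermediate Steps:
l = -80 (l = 4*(-20) = -80)
l*(-49) + 48 = -80*(-49) + 48 = 3920 + 48 = 3968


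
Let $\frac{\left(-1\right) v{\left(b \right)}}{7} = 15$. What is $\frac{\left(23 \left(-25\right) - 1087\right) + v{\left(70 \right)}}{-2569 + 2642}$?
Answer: $- \frac{1767}{73} \approx -24.205$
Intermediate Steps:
$v{\left(b \right)} = -105$ ($v{\left(b \right)} = \left(-7\right) 15 = -105$)
$\frac{\left(23 \left(-25\right) - 1087\right) + v{\left(70 \right)}}{-2569 + 2642} = \frac{\left(23 \left(-25\right) - 1087\right) - 105}{-2569 + 2642} = \frac{\left(-575 - 1087\right) - 105}{73} = \left(-1662 - 105\right) \frac{1}{73} = \left(-1767\right) \frac{1}{73} = - \frac{1767}{73}$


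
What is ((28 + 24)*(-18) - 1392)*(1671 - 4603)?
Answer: 6825696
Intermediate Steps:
((28 + 24)*(-18) - 1392)*(1671 - 4603) = (52*(-18) - 1392)*(-2932) = (-936 - 1392)*(-2932) = -2328*(-2932) = 6825696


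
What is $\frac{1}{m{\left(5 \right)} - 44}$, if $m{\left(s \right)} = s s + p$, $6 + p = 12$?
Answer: $- \frac{1}{13} \approx -0.076923$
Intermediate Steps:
$p = 6$ ($p = -6 + 12 = 6$)
$m{\left(s \right)} = 6 + s^{2}$ ($m{\left(s \right)} = s s + 6 = s^{2} + 6 = 6 + s^{2}$)
$\frac{1}{m{\left(5 \right)} - 44} = \frac{1}{\left(6 + 5^{2}\right) - 44} = \frac{1}{\left(6 + 25\right) - 44} = \frac{1}{31 - 44} = \frac{1}{-13} = - \frac{1}{13}$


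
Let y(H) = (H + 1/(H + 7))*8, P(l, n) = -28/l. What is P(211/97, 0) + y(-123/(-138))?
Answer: -8328728/1761639 ≈ -4.7278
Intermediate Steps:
y(H) = 8*H + 8/(7 + H) (y(H) = (H + 1/(7 + H))*8 = 8*H + 8/(7 + H))
P(211/97, 0) + y(-123/(-138)) = -28/(211/97) + 8*(1 + (-123/(-138))² + 7*(-123/(-138)))/(7 - 123/(-138)) = -28/(211*(1/97)) + 8*(1 + (-123*(-1/138))² + 7*(-123*(-1/138)))/(7 - 123*(-1/138)) = -28/211/97 + 8*(1 + (41/46)² + 7*(41/46))/(7 + 41/46) = -28*97/211 + 8*(1 + 1681/2116 + 287/46)/(363/46) = -2716/211 + 8*(46/363)*(16999/2116) = -2716/211 + 67996/8349 = -8328728/1761639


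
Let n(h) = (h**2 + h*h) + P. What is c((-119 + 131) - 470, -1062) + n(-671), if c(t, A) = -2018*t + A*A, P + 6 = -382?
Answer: 2952182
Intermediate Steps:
P = -388 (P = -6 - 382 = -388)
n(h) = -388 + 2*h**2 (n(h) = (h**2 + h*h) - 388 = (h**2 + h**2) - 388 = 2*h**2 - 388 = -388 + 2*h**2)
c(t, A) = A**2 - 2018*t (c(t, A) = -2018*t + A**2 = A**2 - 2018*t)
c((-119 + 131) - 470, -1062) + n(-671) = ((-1062)**2 - 2018*((-119 + 131) - 470)) + (-388 + 2*(-671)**2) = (1127844 - 2018*(12 - 470)) + (-388 + 2*450241) = (1127844 - 2018*(-458)) + (-388 + 900482) = (1127844 + 924244) + 900094 = 2052088 + 900094 = 2952182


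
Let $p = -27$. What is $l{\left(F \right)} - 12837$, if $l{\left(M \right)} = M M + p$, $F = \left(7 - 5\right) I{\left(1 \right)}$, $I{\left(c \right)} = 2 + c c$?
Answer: $-12828$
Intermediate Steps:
$I{\left(c \right)} = 2 + c^{2}$
$F = 6$ ($F = \left(7 - 5\right) \left(2 + 1^{2}\right) = 2 \left(2 + 1\right) = 2 \cdot 3 = 6$)
$l{\left(M \right)} = -27 + M^{2}$ ($l{\left(M \right)} = M M - 27 = M^{2} - 27 = -27 + M^{2}$)
$l{\left(F \right)} - 12837 = \left(-27 + 6^{2}\right) - 12837 = \left(-27 + 36\right) - 12837 = 9 - 12837 = -12828$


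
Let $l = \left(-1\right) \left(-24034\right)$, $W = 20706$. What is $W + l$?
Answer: $44740$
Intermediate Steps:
$l = 24034$
$W + l = 20706 + 24034 = 44740$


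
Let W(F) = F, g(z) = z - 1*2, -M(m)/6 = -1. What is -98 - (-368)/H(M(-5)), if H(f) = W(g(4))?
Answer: 86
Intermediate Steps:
M(m) = 6 (M(m) = -6*(-1) = 6)
g(z) = -2 + z (g(z) = z - 2 = -2 + z)
H(f) = 2 (H(f) = -2 + 4 = 2)
-98 - (-368)/H(M(-5)) = -98 - (-368)/2 = -98 - 1*(-184) = -98 + 184 = 86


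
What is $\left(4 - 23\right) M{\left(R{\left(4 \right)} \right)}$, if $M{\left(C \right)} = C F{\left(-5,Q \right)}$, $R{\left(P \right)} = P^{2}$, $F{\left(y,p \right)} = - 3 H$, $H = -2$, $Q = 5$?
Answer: $-1824$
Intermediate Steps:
$F{\left(y,p \right)} = 6$ ($F{\left(y,p \right)} = \left(-3\right) \left(-2\right) = 6$)
$M{\left(C \right)} = 6 C$ ($M{\left(C \right)} = C 6 = 6 C$)
$\left(4 - 23\right) M{\left(R{\left(4 \right)} \right)} = \left(4 - 23\right) 6 \cdot 4^{2} = - 19 \cdot 6 \cdot 16 = \left(-19\right) 96 = -1824$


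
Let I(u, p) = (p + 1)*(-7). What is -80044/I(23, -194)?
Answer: -80044/1351 ≈ -59.248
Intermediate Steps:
I(u, p) = -7 - 7*p (I(u, p) = (1 + p)*(-7) = -7 - 7*p)
-80044/I(23, -194) = -80044/(-7 - 7*(-194)) = -80044/(-7 + 1358) = -80044/1351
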